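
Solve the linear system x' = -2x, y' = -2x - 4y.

Coefficient matrix A = [[-2, 0], [-2, -4]].
Characteristic polynomial det(A - λI) = λ^2 + 6λ + 8 = 0.
Eigenvalues λ = -2, -4.
For λ=-2: (A-λI) row 2 is [-2, -2], so an eigenvector is (-1, 1).
For λ=-4: (A-λI) row 1 is [2, 0], so an eigenvector is (0, 1).
General solution: K_1e^(-2t)(-1,1) + K_2e^(-4t)(0,1).

x(t) = -K_1e^(-2t), y(t) = K_1e^(-2t) + K_2e^(-4t)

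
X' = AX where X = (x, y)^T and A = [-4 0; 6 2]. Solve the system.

x(t) = c_2e^(-4t), y(t) = c_1e^(2t) - c_2e^(-4t)

Coefficient matrix A = [[-4, 0], [6, 2]].
Characteristic polynomial det(A - λI) = λ^2 + 2λ - 8 = 0.
Eigenvalues λ = 2, -4.
For λ=2: (A-λI) row 1 is [-6, 0], so an eigenvector is (0, 1).
For λ=-4: (A-λI) row 2 is [6, 6], so an eigenvector is (1, -1).
General solution: c_1e^(2t)(0,1) + c_2e^(-4t)(1,-1).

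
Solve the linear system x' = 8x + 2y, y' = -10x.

x(t) = c_1e^(4t)sin(2t) - c_2e^(4t)cos(2t), y(t) = -2c_1e^(4t)sin(2t) + c_1e^(4t)cos(2t) + c_2e^(4t)sin(2t) + 2c_2e^(4t)cos(2t)

Coefficient matrix A = [[8, 2], [-10, 0]].
Characteristic polynomial det(A - λI) = λ^2 - 8λ + 20 = 0.
Eigenvalues λ = 4 ± 2i (complex conjugate pair).
For λ=4+2i: an eigenvector is (0,1) - i(1,-2) = (0 - i, 1 + 2i).
A real fundamental pair from Re and Im of e^((4+2i)t)v: X_1 = e^(4t)(cos(2t)·(0,1) + sin(2t)·(1,-2)), X_2 = e^(4t)(sin(2t)·(0,1) - cos(2t)·(1,-2)).
General solution: c_1X_1 + c_2X_2.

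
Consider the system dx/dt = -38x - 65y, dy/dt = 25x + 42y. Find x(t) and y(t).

x(t) = 3K_1e^(2t)sin(5t) - 2K_1e^(2t)cos(5t) - 2K_2e^(2t)sin(5t) - 3K_2e^(2t)cos(5t), y(t) = -2K_1e^(2t)sin(5t) + K_1e^(2t)cos(5t) + K_2e^(2t)sin(5t) + 2K_2e^(2t)cos(5t)

Coefficient matrix A = [[-38, -65], [25, 42]].
Characteristic polynomial det(A - λI) = λ^2 - 4λ + 29 = 0.
Eigenvalues λ = 2 ± 5i (complex conjugate pair).
For λ=2+5i: an eigenvector is (-2,1) - i(3,-2) = (-2 - 3i, 1 + 2i).
A real fundamental pair from Re and Im of e^((2+5i)t)v: X_1 = e^(2t)(cos(5t)·(-2,1) + sin(5t)·(3,-2)), X_2 = e^(2t)(sin(5t)·(-2,1) - cos(5t)·(3,-2)).
General solution: K_1X_1 + K_2X_2.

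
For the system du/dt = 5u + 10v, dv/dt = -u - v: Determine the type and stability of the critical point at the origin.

unstable spiral

A = [[5,10],[-1,-1]]; det(A-λI) = λ^2 - 4λ + 5.
λ = 2 ± i: positive real part.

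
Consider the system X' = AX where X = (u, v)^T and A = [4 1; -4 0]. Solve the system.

u(t) = -c_1e^(2t) - c_2te^(2t) - 2c_2e^(2t), v(t) = 2c_1e^(2t) + 2c_2te^(2t) + 3c_2e^(2t)

Coefficient matrix A = [[4, 1], [-4, 0]].
Characteristic polynomial det(A - λI) = λ^2 - 4λ + 4 = 0.
Single eigenvalue λ = 2 with algebraic multiplicity 2.
Eigenvector v = (-1,2); generalized eigenvector w with (A-λI)w=v is (-2,3).
General solution: e^(2t)[c_1·v + c_2·(t·v + w)].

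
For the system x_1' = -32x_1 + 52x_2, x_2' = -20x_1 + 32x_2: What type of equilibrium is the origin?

center

A = [[-32,52],[-20,32]]; det(A-λI) = λ^2 + 16.
λ = 0 ± 4i: zero real part.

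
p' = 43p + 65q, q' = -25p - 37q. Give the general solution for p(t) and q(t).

p(t) = 2C_1e^(3t)sin(5t) - 3C_1e^(3t)cos(5t) - 3C_2e^(3t)sin(5t) - 2C_2e^(3t)cos(5t), q(t) = -C_1e^(3t)sin(5t) + 2C_1e^(3t)cos(5t) + 2C_2e^(3t)sin(5t) + C_2e^(3t)cos(5t)

Coefficient matrix A = [[43, 65], [-25, -37]].
Characteristic polynomial det(A - λI) = λ^2 - 6λ + 34 = 0.
Eigenvalues λ = 3 ± 5i (complex conjugate pair).
For λ=3+5i: an eigenvector is (-3,2) - i(2,-1) = (-3 - 2i, 2 + i).
A real fundamental pair from Re and Im of e^((3+5i)t)v: X_1 = e^(3t)(cos(5t)·(-3,2) + sin(5t)·(2,-1)), X_2 = e^(3t)(sin(5t)·(-3,2) - cos(5t)·(2,-1)).
General solution: C_1X_1 + C_2X_2.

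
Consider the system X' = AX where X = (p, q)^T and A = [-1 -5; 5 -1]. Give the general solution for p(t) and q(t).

Coefficient matrix A = [[-1, -5], [5, -1]].
Characteristic polynomial det(A - λI) = λ^2 + 2λ + 26 = 0.
Eigenvalues λ = -1 ± 5i (complex conjugate pair).
For λ=-1+5i: an eigenvector is (0,-1) - i(1,0) = (0 - i, -1).
A real fundamental pair from Re and Im of e^((-1+5i)t)v: X_1 = e^(-t)(cos(5t)·(0,-1) + sin(5t)·(1,0)), X_2 = e^(-t)(sin(5t)·(0,-1) - cos(5t)·(1,0)).
General solution: C_1X_1 + C_2X_2.

p(t) = C_1e^(-t)sin(5t) - C_2e^(-t)cos(5t), q(t) = -C_1e^(-t)cos(5t) - C_2e^(-t)sin(5t)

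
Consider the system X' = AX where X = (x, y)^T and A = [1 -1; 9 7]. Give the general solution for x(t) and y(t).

Coefficient matrix A = [[1, -1], [9, 7]].
Characteristic polynomial det(A - λI) = λ^2 - 8λ + 16 = 0.
Single eigenvalue λ = 4 with algebraic multiplicity 2.
Eigenvector v = (-1,3); generalized eigenvector w with (A-λI)w=v is (1,-2).
General solution: e^(4t)[C_1·v + C_2·(t·v + w)].

x(t) = -C_1e^(4t) - C_2te^(4t) + C_2e^(4t), y(t) = 3C_1e^(4t) + 3C_2te^(4t) - 2C_2e^(4t)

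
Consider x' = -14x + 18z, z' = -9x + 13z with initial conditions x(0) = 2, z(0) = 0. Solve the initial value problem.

Coefficient matrix A = [[-14, 18], [-9, 13]].
Characteristic polynomial det(A - λI) = λ^2 + λ - 20 = 0.
Eigenvalues λ = 4, -5.
For λ=4: (A-λI) row 1 is [-18, 18], so an eigenvector is (-1, -1).
For λ=-5: (A-λI) row 1 is [-9, 18], so an eigenvector is (2, 1).
General solution: K_1e^(4t)(-1,-1) + K_2e^(-5t)(2,1).
Applying x(0)=2, z(0)=0 gives K_1=2, K_2=2.

x(t) = -2e^(4t) + 4e^(-5t), z(t) = -2e^(4t) + 2e^(-5t)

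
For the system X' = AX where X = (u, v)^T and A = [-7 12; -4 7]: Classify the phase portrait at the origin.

saddle

A = [[-7,12],[-4,7]]; det(A-λI) = λ^2 - 1.
λ = -1, 1: opposite signs.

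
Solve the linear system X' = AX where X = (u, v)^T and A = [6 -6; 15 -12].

Coefficient matrix A = [[6, -6], [15, -12]].
Characteristic polynomial det(A - λI) = λ^2 + 6λ + 18 = 0.
Eigenvalues λ = -3 ± 3i (complex conjugate pair).
For λ=-3+3i: an eigenvector is (1,1) - i(1,2) = (1 - i, 1 - 2i).
A real fundamental pair from Re and Im of e^((-3+3i)t)v: X_1 = e^(-3t)(cos(3t)·(1,1) + sin(3t)·(1,2)), X_2 = e^(-3t)(sin(3t)·(1,1) - cos(3t)·(1,2)).
General solution: c_1X_1 + c_2X_2.

u(t) = c_1e^(-3t)sin(3t) + c_1e^(-3t)cos(3t) + c_2e^(-3t)sin(3t) - c_2e^(-3t)cos(3t), v(t) = 2c_1e^(-3t)sin(3t) + c_1e^(-3t)cos(3t) + c_2e^(-3t)sin(3t) - 2c_2e^(-3t)cos(3t)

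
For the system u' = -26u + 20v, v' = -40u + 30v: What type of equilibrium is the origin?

unstable spiral

A = [[-26,20],[-40,30]]; det(A-λI) = λ^2 - 4λ + 20.
λ = 2 ± 4i: positive real part.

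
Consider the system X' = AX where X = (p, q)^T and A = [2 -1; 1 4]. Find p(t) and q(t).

p(t) = -c_1e^(3t) - c_2te^(3t) + 2c_2e^(3t), q(t) = c_1e^(3t) + c_2te^(3t) - c_2e^(3t)

Coefficient matrix A = [[2, -1], [1, 4]].
Characteristic polynomial det(A - λI) = λ^2 - 6λ + 9 = 0.
Single eigenvalue λ = 3 with algebraic multiplicity 2.
Eigenvector v = (-1,1); generalized eigenvector w with (A-λI)w=v is (2,-1).
General solution: e^(3t)[c_1·v + c_2·(t·v + w)].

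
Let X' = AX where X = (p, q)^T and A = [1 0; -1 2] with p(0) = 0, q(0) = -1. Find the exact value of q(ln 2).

-4

A = [[1,0],[-1,2]]; eigenvalues λ = 2, 1.
Eigenvectors: (0,-1) for λ=2, (1,1) for λ=1.
From the initial condition, c_1 = 1, c_2 = 0.
q(ln 2) = (1)(2^2)(-1) + (0)(2^1)(1) = -4.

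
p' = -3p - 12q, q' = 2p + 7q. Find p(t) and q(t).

Coefficient matrix A = [[-3, -12], [2, 7]].
Characteristic polynomial det(A - λI) = λ^2 - 4λ + 3 = 0.
Eigenvalues λ = 3, 1.
For λ=3: (A-λI) row 1 is [-6, -12], so an eigenvector is (-2, 1).
For λ=1: (A-λI) row 1 is [-4, -12], so an eigenvector is (3, -1).
General solution: c_1e^(3t)(-2,1) + c_2e^(t)(3,-1).

p(t) = -2c_1e^(3t) + 3c_2e^(t), q(t) = c_1e^(3t) - c_2e^(t)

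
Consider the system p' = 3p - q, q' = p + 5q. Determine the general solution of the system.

p(t) = -c_1e^(4t) - c_2te^(4t) + c_2e^(4t), q(t) = c_1e^(4t) + c_2te^(4t)

Coefficient matrix A = [[3, -1], [1, 5]].
Characteristic polynomial det(A - λI) = λ^2 - 8λ + 16 = 0.
Single eigenvalue λ = 4 with algebraic multiplicity 2.
Eigenvector v = (-1,1); generalized eigenvector w with (A-λI)w=v is (1,0).
General solution: e^(4t)[c_1·v + c_2·(t·v + w)].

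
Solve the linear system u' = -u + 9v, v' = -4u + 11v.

u(t) = 3c_1e^(5t) + 3c_2te^(5t) + c_2e^(5t), v(t) = 2c_1e^(5t) + 2c_2te^(5t) + c_2e^(5t)

Coefficient matrix A = [[-1, 9], [-4, 11]].
Characteristic polynomial det(A - λI) = λ^2 - 10λ + 25 = 0.
Single eigenvalue λ = 5 with algebraic multiplicity 2.
Eigenvector v = (3,2); generalized eigenvector w with (A-λI)w=v is (1,1).
General solution: e^(5t)[c_1·v + c_2·(t·v + w)].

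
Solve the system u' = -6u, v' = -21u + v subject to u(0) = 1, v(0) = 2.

u(t) = e^(-6t), v(t) = -e^(t) + 3e^(-6t)

Coefficient matrix A = [[-6, 0], [-21, 1]].
Characteristic polynomial det(A - λI) = λ^2 + 5λ - 6 = 0.
Eigenvalues λ = 1, -6.
For λ=1: (A-λI) row 1 is [-7, 0], so an eigenvector is (0, 1).
For λ=-6: (A-λI) row 2 is [-21, 7], so an eigenvector is (1, 3).
General solution: C_1e^(t)(0,1) + C_2e^(-6t)(1,3).
Applying u(0)=1, v(0)=2 gives C_1=-1, C_2=1.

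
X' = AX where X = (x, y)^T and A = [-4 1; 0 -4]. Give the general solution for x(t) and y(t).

Coefficient matrix A = [[-4, 1], [0, -4]].
Characteristic polynomial det(A - λI) = λ^2 + 8λ + 16 = 0.
Single eigenvalue λ = -4 with algebraic multiplicity 2.
Eigenvector v = (1,0); generalized eigenvector w with (A-λI)w=v is (3,1).
General solution: e^(-4t)[K_1·v + K_2·(t·v + w)].

x(t) = K_1e^(-4t) + K_2te^(-4t) + 3K_2e^(-4t), y(t) = K_2e^(-4t)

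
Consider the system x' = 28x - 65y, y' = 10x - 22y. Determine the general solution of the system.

Coefficient matrix A = [[28, -65], [10, -22]].
Characteristic polynomial det(A - λI) = λ^2 - 6λ + 34 = 0.
Eigenvalues λ = 3 ± 5i (complex conjugate pair).
For λ=3+5i: an eigenvector is (3,1) - i(2,1) = (3 - 2i, 1 - i).
A real fundamental pair from Re and Im of e^((3+5i)t)v: X_1 = e^(3t)(cos(5t)·(3,1) + sin(5t)·(2,1)), X_2 = e^(3t)(sin(5t)·(3,1) - cos(5t)·(2,1)).
General solution: C_1X_1 + C_2X_2.

x(t) = 2C_1e^(3t)sin(5t) + 3C_1e^(3t)cos(5t) + 3C_2e^(3t)sin(5t) - 2C_2e^(3t)cos(5t), y(t) = C_1e^(3t)sin(5t) + C_1e^(3t)cos(5t) + C_2e^(3t)sin(5t) - C_2e^(3t)cos(5t)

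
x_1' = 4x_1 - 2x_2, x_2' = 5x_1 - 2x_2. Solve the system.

x_1(t) = -K_1e^(t)sin(t) - K_1e^(t)cos(t) - K_2e^(t)sin(t) + K_2e^(t)cos(t), x_2(t) = -2K_1e^(t)sin(t) - K_1e^(t)cos(t) - K_2e^(t)sin(t) + 2K_2e^(t)cos(t)

Coefficient matrix A = [[4, -2], [5, -2]].
Characteristic polynomial det(A - λI) = λ^2 - 2λ + 2 = 0.
Eigenvalues λ = 1 ± i (complex conjugate pair).
For λ=1+i: an eigenvector is (-1,-1) - i(-1,-2) = (-1 + i, -1 + 2i).
A real fundamental pair from Re and Im of e^((1+i)t)v: X_1 = e^(t)(cos(t)·(-1,-1) + sin(t)·(-1,-2)), X_2 = e^(t)(sin(t)·(-1,-1) - cos(t)·(-1,-2)).
General solution: K_1X_1 + K_2X_2.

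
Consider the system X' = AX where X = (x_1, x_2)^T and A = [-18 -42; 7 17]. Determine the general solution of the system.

x_1(t) = 2C_1e^(3t) - 3C_2e^(-4t), x_2(t) = -C_1e^(3t) + C_2e^(-4t)

Coefficient matrix A = [[-18, -42], [7, 17]].
Characteristic polynomial det(A - λI) = λ^2 + λ - 12 = 0.
Eigenvalues λ = 3, -4.
For λ=3: (A-λI) row 1 is [-21, -42], so an eigenvector is (2, -1).
For λ=-4: (A-λI) row 1 is [-14, -42], so an eigenvector is (-3, 1).
General solution: C_1e^(3t)(2,-1) + C_2e^(-4t)(-3,1).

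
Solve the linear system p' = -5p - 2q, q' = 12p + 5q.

p(t) = -c_1e^(t) - c_2e^(-t), q(t) = 3c_1e^(t) + 2c_2e^(-t)

Coefficient matrix A = [[-5, -2], [12, 5]].
Characteristic polynomial det(A - λI) = λ^2 - 1 = 0.
Eigenvalues λ = 1, -1.
For λ=1: (A-λI) row 1 is [-6, -2], so an eigenvector is (-1, 3).
For λ=-1: (A-λI) row 1 is [-4, -2], so an eigenvector is (-1, 2).
General solution: c_1e^(t)(-1,3) + c_2e^(-t)(-1,2).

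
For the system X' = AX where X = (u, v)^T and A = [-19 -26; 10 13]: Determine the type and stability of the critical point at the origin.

stable spiral

A = [[-19,-26],[10,13]]; det(A-λI) = λ^2 + 6λ + 13.
λ = -3 ± 2i: negative real part.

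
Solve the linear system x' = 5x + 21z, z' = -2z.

Coefficient matrix A = [[5, 21], [0, -2]].
Characteristic polynomial det(A - λI) = λ^2 - 3λ - 10 = 0.
Eigenvalues λ = -2, 5.
For λ=-2: (A-λI) row 1 is [7, 21], so an eigenvector is (3, -1).
For λ=5: (A-λI) row 1 is [0, 21], so an eigenvector is (-1, 0).
General solution: K_1e^(-2t)(3,-1) + K_2e^(5t)(-1,0).

x(t) = 3K_1e^(-2t) - K_2e^(5t), z(t) = -K_1e^(-2t)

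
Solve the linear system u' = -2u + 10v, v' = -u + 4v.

Coefficient matrix A = [[-2, 10], [-1, 4]].
Characteristic polynomial det(A - λI) = λ^2 - 2λ + 2 = 0.
Eigenvalues λ = 1 ± i (complex conjugate pair).
For λ=1+i: an eigenvector is (-1,0) - i(3,1) = (-1 - 3i, 0 - i).
A real fundamental pair from Re and Im of e^((1+i)t)v: X_1 = e^(t)(cos(t)·(-1,0) + sin(t)·(3,1)), X_2 = e^(t)(sin(t)·(-1,0) - cos(t)·(3,1)).
General solution: K_1X_1 + K_2X_2.

u(t) = 3K_1e^(t)sin(t) - K_1e^(t)cos(t) - K_2e^(t)sin(t) - 3K_2e^(t)cos(t), v(t) = K_1e^(t)sin(t) - K_2e^(t)cos(t)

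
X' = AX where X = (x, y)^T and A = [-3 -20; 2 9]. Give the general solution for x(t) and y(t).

Coefficient matrix A = [[-3, -20], [2, 9]].
Characteristic polynomial det(A - λI) = λ^2 - 6λ + 13 = 0.
Eigenvalues λ = 3 ± 2i (complex conjugate pair).
For λ=3+2i: an eigenvector is (1,0) - i(-3,1) = (1 + 3i, 0 - i).
A real fundamental pair from Re and Im of e^((3+2i)t)v: X_1 = e^(3t)(cos(2t)·(1,0) + sin(2t)·(-3,1)), X_2 = e^(3t)(sin(2t)·(1,0) - cos(2t)·(-3,1)).
General solution: C_1X_1 + C_2X_2.

x(t) = -3C_1e^(3t)sin(2t) + C_1e^(3t)cos(2t) + C_2e^(3t)sin(2t) + 3C_2e^(3t)cos(2t), y(t) = C_1e^(3t)sin(2t) - C_2e^(3t)cos(2t)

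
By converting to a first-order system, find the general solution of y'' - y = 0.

Let x_1 = y, x_2 = y'. Then x_1' = x_2 and x_2' = x_1.
A = [[0,1],[1,0]]; det(A-λI) = λ^2 - 1.
Eigenvalues λ = -1, 1 with eigenvectors (1,-1), (1,1).

y(t) = c_1e^(-t) + c_2e^(t)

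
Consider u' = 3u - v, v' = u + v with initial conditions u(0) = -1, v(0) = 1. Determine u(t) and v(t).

Coefficient matrix A = [[3, -1], [1, 1]].
Characteristic polynomial det(A - λI) = λ^2 - 4λ + 4 = 0.
Single eigenvalue λ = 2 with algebraic multiplicity 2.
Eigenvector v = (-1,-1); generalized eigenvector w with (A-λI)w=v is (2,3).
General solution: e^(2t)[C_1·v + C_2·(t·v + w)].
Applying u(0)=-1, v(0)=1 gives C_1=5, C_2=2.

u(t) = -2te^(2t) - e^(2t), v(t) = -2te^(2t) + e^(2t)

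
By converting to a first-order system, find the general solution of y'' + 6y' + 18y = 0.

y(t) = c_1e^(-3t)cos(3t) + c_2e^(-3t)sin(3t)

Let x_1 = y, x_2 = y'. Then x_1' = x_2 and x_2' = -18x_1 - 6x_2.
A = [[0,1],[-18,-6]]; det(A-λI) = λ^2 + 6λ + 18.
Eigenvalues λ = -3 ± 3i.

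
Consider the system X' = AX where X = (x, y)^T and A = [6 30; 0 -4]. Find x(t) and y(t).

Coefficient matrix A = [[6, 30], [0, -4]].
Characteristic polynomial det(A - λI) = λ^2 - 2λ - 24 = 0.
Eigenvalues λ = 6, -4.
For λ=6: (A-λI) row 1 is [0, 30], so an eigenvector is (-1, 0).
For λ=-4: (A-λI) row 1 is [10, 30], so an eigenvector is (3, -1).
General solution: C_1e^(6t)(-1,0) + C_2e^(-4t)(3,-1).

x(t) = -C_1e^(6t) + 3C_2e^(-4t), y(t) = -C_2e^(-4t)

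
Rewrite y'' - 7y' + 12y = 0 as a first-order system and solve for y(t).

y(t) = C_1e^(4t) + C_2e^(3t)

Let x_1 = y, x_2 = y'. Then x_1' = x_2 and x_2' = -12x_1 + 7x_2.
A = [[0,1],[-12,7]]; det(A-λI) = λ^2 - 7λ + 12.
Eigenvalues λ = 4, 3 with eigenvectors (1,4), (1,3).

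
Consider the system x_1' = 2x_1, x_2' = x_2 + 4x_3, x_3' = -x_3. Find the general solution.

x_1(t) = c_1e^(2t), x_2(t) = c_2e^(t) - 2c_3e^(-t), x_3(t) = c_3e^(-t)

Coefficient matrix A = [[2, 0, 0], [0, 1, 4], [0, 0, -1]].
det(A - λI) = 0 gives eigenvalues λ = 2, 1, -1.
For λ=2: eigenvector (1,0,0).
For λ=1: eigenvector (0,1,0).
For λ=-1: eigenvector (0,-2,1).
General solution: c_1e^(2t)(1,0,0) + c_2e^(t)(0,1,0) + c_3e^(-t)(0,-2,1).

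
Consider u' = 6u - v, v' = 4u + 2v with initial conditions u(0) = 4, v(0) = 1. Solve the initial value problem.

Coefficient matrix A = [[6, -1], [4, 2]].
Characteristic polynomial det(A - λI) = λ^2 - 8λ + 16 = 0.
Single eigenvalue λ = 4 with algebraic multiplicity 2.
Eigenvector v = (1,2); generalized eigenvector w with (A-λI)w=v is (1,1).
General solution: e^(4t)[K_1·v + K_2·(t·v + w)].
Applying u(0)=4, v(0)=1 gives K_1=-3, K_2=7.

u(t) = 7te^(4t) + 4e^(4t), v(t) = 14te^(4t) + e^(4t)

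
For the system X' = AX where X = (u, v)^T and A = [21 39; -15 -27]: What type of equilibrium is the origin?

stable spiral

A = [[21,39],[-15,-27]]; det(A-λI) = λ^2 + 6λ + 18.
λ = -3 ± 3i: negative real part.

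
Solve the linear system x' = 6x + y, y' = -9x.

x(t) = -K_1e^(3t) - K_2te^(3t) - K_2e^(3t), y(t) = 3K_1e^(3t) + 3K_2te^(3t) + 2K_2e^(3t)

Coefficient matrix A = [[6, 1], [-9, 0]].
Characteristic polynomial det(A - λI) = λ^2 - 6λ + 9 = 0.
Single eigenvalue λ = 3 with algebraic multiplicity 2.
Eigenvector v = (-1,3); generalized eigenvector w with (A-λI)w=v is (-1,2).
General solution: e^(3t)[K_1·v + K_2·(t·v + w)].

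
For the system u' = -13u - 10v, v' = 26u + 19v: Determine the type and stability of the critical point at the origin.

unstable spiral

A = [[-13,-10],[26,19]]; det(A-λI) = λ^2 - 6λ + 13.
λ = 3 ± 2i: positive real part.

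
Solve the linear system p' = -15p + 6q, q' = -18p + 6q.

Coefficient matrix A = [[-15, 6], [-18, 6]].
Characteristic polynomial det(A - λI) = λ^2 + 9λ + 18 = 0.
Eigenvalues λ = -6, -3.
For λ=-6: (A-λI) row 1 is [-9, 6], so an eigenvector is (2, 3).
For λ=-3: (A-λI) row 1 is [-12, 6], so an eigenvector is (1, 2).
General solution: c_1e^(-6t)(2,3) + c_2e^(-3t)(1,2).

p(t) = 2c_1e^(-6t) + c_2e^(-3t), q(t) = 3c_1e^(-6t) + 2c_2e^(-3t)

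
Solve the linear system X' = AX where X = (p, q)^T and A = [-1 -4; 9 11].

p(t) = -2K_1e^(5t) - 2K_2te^(5t) - K_2e^(5t), q(t) = 3K_1e^(5t) + 3K_2te^(5t) + 2K_2e^(5t)

Coefficient matrix A = [[-1, -4], [9, 11]].
Characteristic polynomial det(A - λI) = λ^2 - 10λ + 25 = 0.
Single eigenvalue λ = 5 with algebraic multiplicity 2.
Eigenvector v = (-2,3); generalized eigenvector w with (A-λI)w=v is (-1,2).
General solution: e^(5t)[K_1·v + K_2·(t·v + w)].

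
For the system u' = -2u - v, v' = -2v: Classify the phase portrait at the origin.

stable improper node

A = [[-2,-1],[0,-2]]; det(A-λI) = λ^2 + 4λ + 4.
repeated λ = -2 with a single eigenvector.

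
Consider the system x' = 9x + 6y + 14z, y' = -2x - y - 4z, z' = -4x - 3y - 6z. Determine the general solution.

Coefficient matrix A = [[9, 6, 14], [-2, -1, -4], [-4, -3, -6]].
det(A - λI) = 0 gives eigenvalues λ = 1, 2, -1.
For λ=1: eigenvector (-1,-1,1).
For λ=2: eigenvector (-2,0,1).
For λ=-1: eigenvector (-2,1,1).
General solution: C_1e^(t)(-1,-1,1) + C_2e^(2t)(-2,0,1) + C_3e^(-t)(-2,1,1).

x(t) = -C_1e^(t) - 2C_2e^(2t) - 2C_3e^(-t), y(t) = -C_1e^(t) + C_3e^(-t), z(t) = C_1e^(t) + C_2e^(2t) + C_3e^(-t)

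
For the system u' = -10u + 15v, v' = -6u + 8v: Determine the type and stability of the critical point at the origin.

A = [[-10,15],[-6,8]]; det(A-λI) = λ^2 + 2λ + 10.
λ = -1 ± 3i: negative real part.

stable spiral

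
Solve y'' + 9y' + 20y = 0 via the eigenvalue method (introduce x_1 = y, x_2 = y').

y(t) = C_1e^(-5t) + C_2e^(-4t)

Let x_1 = y, x_2 = y'. Then x_1' = x_2 and x_2' = -20x_1 - 9x_2.
A = [[0,1],[-20,-9]]; det(A-λI) = λ^2 + 9λ + 20.
Eigenvalues λ = -5, -4 with eigenvectors (1,-5), (1,-4).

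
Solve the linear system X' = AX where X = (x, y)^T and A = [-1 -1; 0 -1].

Coefficient matrix A = [[-1, -1], [0, -1]].
Characteristic polynomial det(A - λI) = λ^2 + 2λ + 1 = 0.
Single eigenvalue λ = -1 with algebraic multiplicity 2.
Eigenvector v = (1,0); generalized eigenvector w with (A-λI)w=v is (3,-1).
General solution: e^(-t)[C_1·v + C_2·(t·v + w)].

x(t) = C_1e^(-t) + C_2te^(-t) + 3C_2e^(-t), y(t) = -C_2e^(-t)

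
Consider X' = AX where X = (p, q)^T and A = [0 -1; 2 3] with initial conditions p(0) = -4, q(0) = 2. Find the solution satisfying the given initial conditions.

p(t) = 2e^(2t) - 6e^(t), q(t) = -4e^(2t) + 6e^(t)

Coefficient matrix A = [[0, -1], [2, 3]].
Characteristic polynomial det(A - λI) = λ^2 - 3λ + 2 = 0.
Eigenvalues λ = 2, 1.
For λ=2: (A-λI) row 1 is [-2, -1], so an eigenvector is (-1, 2).
For λ=1: (A-λI) row 1 is [-1, -1], so an eigenvector is (1, -1).
General solution: c_1e^(2t)(-1,2) + c_2e^(t)(1,-1).
Applying p(0)=-4, q(0)=2 gives c_1=-2, c_2=-6.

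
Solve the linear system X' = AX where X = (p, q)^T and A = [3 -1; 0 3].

Coefficient matrix A = [[3, -1], [0, 3]].
Characteristic polynomial det(A - λI) = λ^2 - 6λ + 9 = 0.
Single eigenvalue λ = 3 with algebraic multiplicity 2.
Eigenvector v = (1,0); generalized eigenvector w with (A-λI)w=v is (1,-1).
General solution: e^(3t)[c_1·v + c_2·(t·v + w)].

p(t) = c_1e^(3t) + c_2te^(3t) + c_2e^(3t), q(t) = -c_2e^(3t)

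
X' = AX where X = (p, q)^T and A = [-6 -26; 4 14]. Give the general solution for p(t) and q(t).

Coefficient matrix A = [[-6, -26], [4, 14]].
Characteristic polynomial det(A - λI) = λ^2 - 8λ + 20 = 0.
Eigenvalues λ = 4 ± 2i (complex conjugate pair).
For λ=4+2i: an eigenvector is (-3,1) - i(2,-1) = (-3 - 2i, 1 + i).
A real fundamental pair from Re and Im of e^((4+2i)t)v: X_1 = e^(4t)(cos(2t)·(-3,1) + sin(2t)·(2,-1)), X_2 = e^(4t)(sin(2t)·(-3,1) - cos(2t)·(2,-1)).
General solution: K_1X_1 + K_2X_2.

p(t) = 2K_1e^(4t)sin(2t) - 3K_1e^(4t)cos(2t) - 3K_2e^(4t)sin(2t) - 2K_2e^(4t)cos(2t), q(t) = -K_1e^(4t)sin(2t) + K_1e^(4t)cos(2t) + K_2e^(4t)sin(2t) + K_2e^(4t)cos(2t)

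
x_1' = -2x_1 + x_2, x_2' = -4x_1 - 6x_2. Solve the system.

x_1(t) = -C_1e^(-4t) - C_2te^(-4t) - 2C_2e^(-4t), x_2(t) = 2C_1e^(-4t) + 2C_2te^(-4t) + 3C_2e^(-4t)

Coefficient matrix A = [[-2, 1], [-4, -6]].
Characteristic polynomial det(A - λI) = λ^2 + 8λ + 16 = 0.
Single eigenvalue λ = -4 with algebraic multiplicity 2.
Eigenvector v = (-1,2); generalized eigenvector w with (A-λI)w=v is (-2,3).
General solution: e^(-4t)[C_1·v + C_2·(t·v + w)].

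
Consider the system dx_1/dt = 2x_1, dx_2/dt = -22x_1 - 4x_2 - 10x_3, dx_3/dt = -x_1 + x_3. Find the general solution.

Coefficient matrix A = [[2, 0, 0], [-22, -4, -10], [-1, 0, 1]].
det(A - λI) = 0 gives eigenvalues λ = -4, 2, 1.
For λ=-4: eigenvector (0,1,0).
For λ=2: eigenvector (1,-2,-1).
For λ=1: eigenvector (0,-2,1).
General solution: K_1e^(-4t)(0,1,0) + K_2e^(2t)(1,-2,-1) + K_3e^(t)(0,-2,1).

x_1(t) = K_2e^(2t), x_2(t) = K_1e^(-4t) - 2K_2e^(2t) - 2K_3e^(t), x_3(t) = -K_2e^(2t) + K_3e^(t)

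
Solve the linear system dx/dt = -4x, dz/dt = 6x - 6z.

Coefficient matrix A = [[-4, 0], [6, -6]].
Characteristic polynomial det(A - λI) = λ^2 + 10λ + 24 = 0.
Eigenvalues λ = -4, -6.
For λ=-4: (A-λI) row 2 is [6, -2], so an eigenvector is (1, 3).
For λ=-6: (A-λI) row 1 is [2, 0], so an eigenvector is (0, -1).
General solution: C_1e^(-4t)(1,3) + C_2e^(-6t)(0,-1).

x(t) = C_1e^(-4t), z(t) = 3C_1e^(-4t) - C_2e^(-6t)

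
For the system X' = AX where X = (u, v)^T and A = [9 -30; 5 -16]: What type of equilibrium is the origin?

stable node

A = [[9,-30],[5,-16]]; det(A-λI) = λ^2 + 7λ + 6.
λ = -6, -1: both negative.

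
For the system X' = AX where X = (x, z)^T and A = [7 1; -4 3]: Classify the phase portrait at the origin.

unstable improper node

A = [[7,1],[-4,3]]; det(A-λI) = λ^2 - 10λ + 25.
repeated λ = 5 with a single eigenvector.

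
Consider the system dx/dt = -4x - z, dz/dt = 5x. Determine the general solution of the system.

x(t) = K_1e^(-2t)sin(t) - K_2e^(-2t)cos(t), z(t) = -2K_1e^(-2t)sin(t) - K_1e^(-2t)cos(t) - K_2e^(-2t)sin(t) + 2K_2e^(-2t)cos(t)

Coefficient matrix A = [[-4, -1], [5, 0]].
Characteristic polynomial det(A - λI) = λ^2 + 4λ + 5 = 0.
Eigenvalues λ = -2 ± i (complex conjugate pair).
For λ=-2+i: an eigenvector is (0,-1) - i(1,-2) = (0 - i, -1 + 2i).
A real fundamental pair from Re and Im of e^((-2+i)t)v: X_1 = e^(-2t)(cos(t)·(0,-1) + sin(t)·(1,-2)), X_2 = e^(-2t)(sin(t)·(0,-1) - cos(t)·(1,-2)).
General solution: K_1X_1 + K_2X_2.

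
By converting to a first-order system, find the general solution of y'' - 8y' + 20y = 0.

Let x_1 = y, x_2 = y'. Then x_1' = x_2 and x_2' = -20x_1 + 8x_2.
A = [[0,1],[-20,8]]; det(A-λI) = λ^2 - 8λ + 20.
Eigenvalues λ = 4 ± 2i.

y(t) = c_1e^(4t)cos(2t) + c_2e^(4t)sin(2t)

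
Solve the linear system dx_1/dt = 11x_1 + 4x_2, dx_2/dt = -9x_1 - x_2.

x_1(t) = 2C_1e^(5t) + 2C_2te^(5t) + C_2e^(5t), x_2(t) = -3C_1e^(5t) - 3C_2te^(5t) - C_2e^(5t)

Coefficient matrix A = [[11, 4], [-9, -1]].
Characteristic polynomial det(A - λI) = λ^2 - 10λ + 25 = 0.
Single eigenvalue λ = 5 with algebraic multiplicity 2.
Eigenvector v = (2,-3); generalized eigenvector w with (A-λI)w=v is (1,-1).
General solution: e^(5t)[C_1·v + C_2·(t·v + w)].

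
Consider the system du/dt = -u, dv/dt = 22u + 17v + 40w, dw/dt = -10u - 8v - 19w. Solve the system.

Coefficient matrix A = [[-1, 0, 0], [22, 17, 40], [-10, -8, -19]].
det(A - λI) = 0 gives eigenvalues λ = -1, 1, -3.
For λ=-1: eigenvector (1,1,-1).
For λ=1: eigenvector (0,5,-2).
For λ=-3: eigenvector (0,-2,1).
General solution: C_1e^(-t)(1,1,-1) + C_2e^(t)(0,5,-2) + C_3e^(-3t)(0,-2,1).

u(t) = C_1e^(-t), v(t) = C_1e^(-t) + 5C_2e^(t) - 2C_3e^(-3t), w(t) = -C_1e^(-t) - 2C_2e^(t) + C_3e^(-3t)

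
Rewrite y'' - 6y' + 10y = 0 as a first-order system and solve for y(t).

y(t) = C_1e^(3t)cos(t) + C_2e^(3t)sin(t)

Let x_1 = y, x_2 = y'. Then x_1' = x_2 and x_2' = -10x_1 + 6x_2.
A = [[0,1],[-10,6]]; det(A-λI) = λ^2 - 6λ + 10.
Eigenvalues λ = 3 ± i.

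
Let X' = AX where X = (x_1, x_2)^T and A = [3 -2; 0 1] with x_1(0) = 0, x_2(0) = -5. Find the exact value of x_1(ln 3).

A = [[3,-2],[0,1]]; eigenvalues λ = 1, 3.
Eigenvectors: (1,1) for λ=1, (-1,0) for λ=3.
From the initial condition, c_1 = -5, c_2 = -5.
x_1(ln 3) = (-5)(3^1)(1) + (-5)(3^3)(-1) = 120.

120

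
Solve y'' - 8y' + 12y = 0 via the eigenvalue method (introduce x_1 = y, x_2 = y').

y(t) = C_1e^(2t) + C_2e^(6t)

Let x_1 = y, x_2 = y'. Then x_1' = x_2 and x_2' = -12x_1 + 8x_2.
A = [[0,1],[-12,8]]; det(A-λI) = λ^2 - 8λ + 12.
Eigenvalues λ = 2, 6 with eigenvectors (1,2), (1,6).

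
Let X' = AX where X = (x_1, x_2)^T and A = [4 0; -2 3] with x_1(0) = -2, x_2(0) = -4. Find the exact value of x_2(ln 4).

A = [[4,0],[-2,3]]; eigenvalues λ = 4, 3.
Eigenvectors: (-1,2) for λ=4, (0,1) for λ=3.
From the initial condition, c_1 = 2, c_2 = -8.
x_2(ln 4) = (2)(4^4)(2) + (-8)(4^3)(1) = 512.

512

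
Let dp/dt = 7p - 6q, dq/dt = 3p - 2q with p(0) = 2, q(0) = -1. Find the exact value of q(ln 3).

231

A = [[7,-6],[3,-2]]; eigenvalues λ = 4, 1.
Eigenvectors: (-2,-1) for λ=4, (1,1) for λ=1.
From the initial condition, c_1 = -3, c_2 = -4.
q(ln 3) = (-3)(3^4)(-1) + (-4)(3^1)(1) = 231.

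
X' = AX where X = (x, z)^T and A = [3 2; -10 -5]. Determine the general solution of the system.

x(t) = -c_1e^(-t)sin(2t) + c_2e^(-t)cos(2t), z(t) = 2c_1e^(-t)sin(2t) - c_1e^(-t)cos(2t) - c_2e^(-t)sin(2t) - 2c_2e^(-t)cos(2t)

Coefficient matrix A = [[3, 2], [-10, -5]].
Characteristic polynomial det(A - λI) = λ^2 + 2λ + 5 = 0.
Eigenvalues λ = -1 ± 2i (complex conjugate pair).
For λ=-1+2i: an eigenvector is (0,-1) - i(-1,2) = (0 + i, -1 - 2i).
A real fundamental pair from Re and Im of e^((-1+2i)t)v: X_1 = e^(-t)(cos(2t)·(0,-1) + sin(2t)·(-1,2)), X_2 = e^(-t)(sin(2t)·(0,-1) - cos(2t)·(-1,2)).
General solution: c_1X_1 + c_2X_2.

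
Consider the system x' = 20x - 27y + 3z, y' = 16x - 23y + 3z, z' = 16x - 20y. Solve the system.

x(t) = C_1e^(-4t) + 3C_2e^(4t) + 3C_3e^(-3t), y(t) = C_1e^(-4t) + 2C_2e^(4t) + 3C_3e^(-3t), z(t) = C_1e^(-4t) + 2C_2e^(4t) + 4C_3e^(-3t)

Coefficient matrix A = [[20, -27, 3], [16, -23, 3], [16, -20, 0]].
det(A - λI) = 0 gives eigenvalues λ = -4, 4, -3.
For λ=-4: eigenvector (1,1,1).
For λ=4: eigenvector (3,2,2).
For λ=-3: eigenvector (3,3,4).
General solution: C_1e^(-4t)(1,1,1) + C_2e^(4t)(3,2,2) + C_3e^(-3t)(3,3,4).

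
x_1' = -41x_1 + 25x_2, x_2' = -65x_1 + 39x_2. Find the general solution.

Coefficient matrix A = [[-41, 25], [-65, 39]].
Characteristic polynomial det(A - λI) = λ^2 + 2λ + 26 = 0.
Eigenvalues λ = -1 ± 5i (complex conjugate pair).
For λ=-1+5i: an eigenvector is (-2,-3) - i(1,2) = (-2 - i, -3 - 2i).
A real fundamental pair from Re and Im of e^((-1+5i)t)v: X_1 = e^(-t)(cos(5t)·(-2,-3) + sin(5t)·(1,2)), X_2 = e^(-t)(sin(5t)·(-2,-3) - cos(5t)·(1,2)).
General solution: c_1X_1 + c_2X_2.

x_1(t) = c_1e^(-t)sin(5t) - 2c_1e^(-t)cos(5t) - 2c_2e^(-t)sin(5t) - c_2e^(-t)cos(5t), x_2(t) = 2c_1e^(-t)sin(5t) - 3c_1e^(-t)cos(5t) - 3c_2e^(-t)sin(5t) - 2c_2e^(-t)cos(5t)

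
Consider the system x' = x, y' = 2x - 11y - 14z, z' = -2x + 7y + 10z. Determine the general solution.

Coefficient matrix A = [[1, 0, 0], [2, -11, -14], [-2, 7, 10]].
det(A - λI) = 0 gives eigenvalues λ = 1, 3, -4.
For λ=1: eigenvector (1,-1,1).
For λ=3: eigenvector (0,-1,1).
For λ=-4: eigenvector (0,-2,1).
General solution: C_1e^(t)(1,-1,1) + C_2e^(3t)(0,-1,1) + C_3e^(-4t)(0,-2,1).

x(t) = C_1e^(t), y(t) = -C_1e^(t) - C_2e^(3t) - 2C_3e^(-4t), z(t) = C_1e^(t) + C_2e^(3t) + C_3e^(-4t)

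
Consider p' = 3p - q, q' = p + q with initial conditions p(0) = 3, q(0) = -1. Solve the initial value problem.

Coefficient matrix A = [[3, -1], [1, 1]].
Characteristic polynomial det(A - λI) = λ^2 - 4λ + 4 = 0.
Single eigenvalue λ = 2 with algebraic multiplicity 2.
Eigenvector v = (-1,-1); generalized eigenvector w with (A-λI)w=v is (2,3).
General solution: e^(2t)[c_1·v + c_2·(t·v + w)].
Applying p(0)=3, q(0)=-1 gives c_1=-11, c_2=-4.

p(t) = 4te^(2t) + 3e^(2t), q(t) = 4te^(2t) - e^(2t)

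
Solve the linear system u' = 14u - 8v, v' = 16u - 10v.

u(t) = -c_1e^(6t) + c_2e^(-2t), v(t) = -c_1e^(6t) + 2c_2e^(-2t)

Coefficient matrix A = [[14, -8], [16, -10]].
Characteristic polynomial det(A - λI) = λ^2 - 4λ - 12 = 0.
Eigenvalues λ = 6, -2.
For λ=6: (A-λI) row 1 is [8, -8], so an eigenvector is (-1, -1).
For λ=-2: (A-λI) row 1 is [16, -8], so an eigenvector is (1, 2).
General solution: c_1e^(6t)(-1,-1) + c_2e^(-2t)(1,2).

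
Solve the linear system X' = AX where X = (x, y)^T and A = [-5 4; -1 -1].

Coefficient matrix A = [[-5, 4], [-1, -1]].
Characteristic polynomial det(A - λI) = λ^2 + 6λ + 9 = 0.
Single eigenvalue λ = -3 with algebraic multiplicity 2.
Eigenvector v = (2,1); generalized eigenvector w with (A-λI)w=v is (3,2).
General solution: e^(-3t)[K_1·v + K_2·(t·v + w)].

x(t) = 2K_1e^(-3t) + 2K_2te^(-3t) + 3K_2e^(-3t), y(t) = K_1e^(-3t) + K_2te^(-3t) + 2K_2e^(-3t)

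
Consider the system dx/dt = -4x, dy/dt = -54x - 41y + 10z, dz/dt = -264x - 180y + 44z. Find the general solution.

x(t) = C_1e^(-4t), y(t) = -2C_1e^(-4t) + C_2e^(-t) + 2C_3e^(4t), z(t) = -2C_1e^(-4t) + 4C_2e^(-t) + 9C_3e^(4t)

Coefficient matrix A = [[-4, 0, 0], [-54, -41, 10], [-264, -180, 44]].
det(A - λI) = 0 gives eigenvalues λ = -4, -1, 4.
For λ=-4: eigenvector (1,-2,-2).
For λ=-1: eigenvector (0,1,4).
For λ=4: eigenvector (0,2,9).
General solution: C_1e^(-4t)(1,-2,-2) + C_2e^(-t)(0,1,4) + C_3e^(4t)(0,2,9).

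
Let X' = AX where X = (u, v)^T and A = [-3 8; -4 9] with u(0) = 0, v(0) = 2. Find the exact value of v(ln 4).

4088

A = [[-3,8],[-4,9]]; eigenvalues λ = 5, 1.
Eigenvectors: (-1,-1) for λ=5, (-2,-1) for λ=1.
From the initial condition, c_1 = -4, c_2 = 2.
v(ln 4) = (-4)(4^5)(-1) + (2)(4^1)(-1) = 4088.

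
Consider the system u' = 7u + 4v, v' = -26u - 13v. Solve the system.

u(t) = -K_1e^(-3t)sin(2t) + K_1e^(-3t)cos(2t) + K_2e^(-3t)sin(2t) + K_2e^(-3t)cos(2t), v(t) = 2K_1e^(-3t)sin(2t) - 3K_1e^(-3t)cos(2t) - 3K_2e^(-3t)sin(2t) - 2K_2e^(-3t)cos(2t)

Coefficient matrix A = [[7, 4], [-26, -13]].
Characteristic polynomial det(A - λI) = λ^2 + 6λ + 13 = 0.
Eigenvalues λ = -3 ± 2i (complex conjugate pair).
For λ=-3+2i: an eigenvector is (1,-3) - i(-1,2) = (1 + i, -3 - 2i).
A real fundamental pair from Re and Im of e^((-3+2i)t)v: X_1 = e^(-3t)(cos(2t)·(1,-3) + sin(2t)·(-1,2)), X_2 = e^(-3t)(sin(2t)·(1,-3) - cos(2t)·(-1,2)).
General solution: K_1X_1 + K_2X_2.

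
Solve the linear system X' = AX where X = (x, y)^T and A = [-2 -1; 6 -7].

Coefficient matrix A = [[-2, -1], [6, -7]].
Characteristic polynomial det(A - λI) = λ^2 + 9λ + 20 = 0.
Eigenvalues λ = -5, -4.
For λ=-5: (A-λI) row 1 is [3, -1], so an eigenvector is (-1, -3).
For λ=-4: (A-λI) row 1 is [2, -1], so an eigenvector is (-1, -2).
General solution: c_1e^(-5t)(-1,-3) + c_2e^(-4t)(-1,-2).

x(t) = -c_1e^(-5t) - c_2e^(-4t), y(t) = -3c_1e^(-5t) - 2c_2e^(-4t)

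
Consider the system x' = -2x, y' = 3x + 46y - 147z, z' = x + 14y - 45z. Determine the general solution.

x(t) = C_3e^(-2t), y(t) = 3C_1e^(-3t) + 7C_2e^(4t) + 3C_3e^(-2t), z(t) = C_1e^(-3t) + 2C_2e^(4t) + C_3e^(-2t)

Coefficient matrix A = [[-2, 0, 0], [3, 46, -147], [1, 14, -45]].
det(A - λI) = 0 gives eigenvalues λ = -3, 4, -2.
For λ=-3: eigenvector (0,3,1).
For λ=4: eigenvector (0,7,2).
For λ=-2: eigenvector (1,3,1).
General solution: C_1e^(-3t)(0,3,1) + C_2e^(4t)(0,7,2) + C_3e^(-2t)(1,3,1).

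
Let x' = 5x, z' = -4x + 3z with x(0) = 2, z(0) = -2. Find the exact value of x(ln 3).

A = [[5,0],[-4,3]]; eigenvalues λ = 5, 3.
Eigenvectors: (-1,2) for λ=5, (0,-1) for λ=3.
From the initial condition, c_1 = -2, c_2 = -2.
x(ln 3) = (-2)(3^5)(-1) + (-2)(3^3)(0) = 486.

486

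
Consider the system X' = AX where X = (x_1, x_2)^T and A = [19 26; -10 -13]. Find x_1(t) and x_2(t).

Coefficient matrix A = [[19, 26], [-10, -13]].
Characteristic polynomial det(A - λI) = λ^2 - 6λ + 13 = 0.
Eigenvalues λ = 3 ± 2i (complex conjugate pair).
For λ=3+2i: an eigenvector is (2,-1) - i(3,-2) = (2 - 3i, -1 + 2i).
A real fundamental pair from Re and Im of e^((3+2i)t)v: X_1 = e^(3t)(cos(2t)·(2,-1) + sin(2t)·(3,-2)), X_2 = e^(3t)(sin(2t)·(2,-1) - cos(2t)·(3,-2)).
General solution: c_1X_1 + c_2X_2.

x_1(t) = 3c_1e^(3t)sin(2t) + 2c_1e^(3t)cos(2t) + 2c_2e^(3t)sin(2t) - 3c_2e^(3t)cos(2t), x_2(t) = -2c_1e^(3t)sin(2t) - c_1e^(3t)cos(2t) - c_2e^(3t)sin(2t) + 2c_2e^(3t)cos(2t)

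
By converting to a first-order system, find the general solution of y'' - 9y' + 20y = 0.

y(t) = K_1e^(5t) + K_2e^(4t)

Let x_1 = y, x_2 = y'. Then x_1' = x_2 and x_2' = -20x_1 + 9x_2.
A = [[0,1],[-20,9]]; det(A-λI) = λ^2 - 9λ + 20.
Eigenvalues λ = 5, 4 with eigenvectors (1,5), (1,4).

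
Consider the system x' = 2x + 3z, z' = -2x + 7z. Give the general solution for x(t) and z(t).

Coefficient matrix A = [[2, 3], [-2, 7]].
Characteristic polynomial det(A - λI) = λ^2 - 9λ + 20 = 0.
Eigenvalues λ = 5, 4.
For λ=5: (A-λI) row 1 is [-3, 3], so an eigenvector is (1, 1).
For λ=4: (A-λI) row 1 is [-2, 3], so an eigenvector is (3, 2).
General solution: C_1e^(5t)(1,1) + C_2e^(4t)(3,2).

x(t) = C_1e^(5t) + 3C_2e^(4t), z(t) = C_1e^(5t) + 2C_2e^(4t)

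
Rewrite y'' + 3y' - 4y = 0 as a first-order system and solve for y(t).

Let x_1 = y, x_2 = y'. Then x_1' = x_2 and x_2' = 4x_1 - 3x_2.
A = [[0,1],[4,-3]]; det(A-λI) = λ^2 + 3λ - 4.
Eigenvalues λ = 1, -4 with eigenvectors (1,1), (1,-4).

y(t) = C_1e^(t) + C_2e^(-4t)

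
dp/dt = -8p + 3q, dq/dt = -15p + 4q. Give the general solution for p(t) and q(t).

Coefficient matrix A = [[-8, 3], [-15, 4]].
Characteristic polynomial det(A - λI) = λ^2 + 4λ + 13 = 0.
Eigenvalues λ = -2 ± 3i (complex conjugate pair).
For λ=-2+3i: an eigenvector is (0,1) - i(1,2) = (0 - i, 1 - 2i).
A real fundamental pair from Re and Im of e^((-2+3i)t)v: X_1 = e^(-2t)(cos(3t)·(0,1) + sin(3t)·(1,2)), X_2 = e^(-2t)(sin(3t)·(0,1) - cos(3t)·(1,2)).
General solution: c_1X_1 + c_2X_2.

p(t) = c_1e^(-2t)sin(3t) - c_2e^(-2t)cos(3t), q(t) = 2c_1e^(-2t)sin(3t) + c_1e^(-2t)cos(3t) + c_2e^(-2t)sin(3t) - 2c_2e^(-2t)cos(3t)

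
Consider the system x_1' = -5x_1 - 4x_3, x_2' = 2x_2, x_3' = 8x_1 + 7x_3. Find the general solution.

Coefficient matrix A = [[-5, 0, -4], [0, 2, 0], [8, 0, 7]].
det(A - λI) = 0 gives eigenvalues λ = -1, 2, 3.
For λ=-1: eigenvector (1,0,-1).
For λ=2: eigenvector (0,1,0).
For λ=3: eigenvector (-1,0,2).
General solution: K_1e^(-t)(1,0,-1) + K_2e^(2t)(0,1,0) + K_3e^(3t)(-1,0,2).

x_1(t) = K_1e^(-t) - K_3e^(3t), x_2(t) = K_2e^(2t), x_3(t) = -K_1e^(-t) + 2K_3e^(3t)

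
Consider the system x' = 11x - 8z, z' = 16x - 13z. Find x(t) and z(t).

x(t) = K_1e^(-5t) + K_2e^(3t), z(t) = 2K_1e^(-5t) + K_2e^(3t)

Coefficient matrix A = [[11, -8], [16, -13]].
Characteristic polynomial det(A - λI) = λ^2 + 2λ - 15 = 0.
Eigenvalues λ = -5, 3.
For λ=-5: (A-λI) row 1 is [16, -8], so an eigenvector is (1, 2).
For λ=3: (A-λI) row 1 is [8, -8], so an eigenvector is (1, 1).
General solution: K_1e^(-5t)(1,2) + K_2e^(3t)(1,1).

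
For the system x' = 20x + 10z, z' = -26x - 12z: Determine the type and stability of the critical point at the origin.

unstable spiral

A = [[20,10],[-26,-12]]; det(A-λI) = λ^2 - 8λ + 20.
λ = 4 ± 2i: positive real part.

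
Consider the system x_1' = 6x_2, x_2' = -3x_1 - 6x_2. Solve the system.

Coefficient matrix A = [[0, 6], [-3, -6]].
Characteristic polynomial det(A - λI) = λ^2 + 6λ + 18 = 0.
Eigenvalues λ = -3 ± 3i (complex conjugate pair).
For λ=-3+3i: an eigenvector is (1,-1) - i(-1,0) = (1 + i, -1).
A real fundamental pair from Re and Im of e^((-3+3i)t)v: X_1 = e^(-3t)(cos(3t)·(1,-1) + sin(3t)·(-1,0)), X_2 = e^(-3t)(sin(3t)·(1,-1) - cos(3t)·(-1,0)).
General solution: K_1X_1 + K_2X_2.

x_1(t) = -K_1e^(-3t)sin(3t) + K_1e^(-3t)cos(3t) + K_2e^(-3t)sin(3t) + K_2e^(-3t)cos(3t), x_2(t) = -K_1e^(-3t)cos(3t) - K_2e^(-3t)sin(3t)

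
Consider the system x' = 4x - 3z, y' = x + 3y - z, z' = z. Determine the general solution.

x(t) = C_1e^(4t) + C_3e^(t), y(t) = C_1e^(4t) + C_2e^(3t), z(t) = C_3e^(t)

Coefficient matrix A = [[4, 0, -3], [1, 3, -1], [0, 0, 1]].
det(A - λI) = 0 gives eigenvalues λ = 4, 3, 1.
For λ=4: eigenvector (1,1,0).
For λ=3: eigenvector (0,1,0).
For λ=1: eigenvector (1,0,1).
General solution: C_1e^(4t)(1,1,0) + C_2e^(3t)(0,1,0) + C_3e^(t)(1,0,1).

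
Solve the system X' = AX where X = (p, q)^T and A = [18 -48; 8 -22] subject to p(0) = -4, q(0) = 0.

Coefficient matrix A = [[18, -48], [8, -22]].
Characteristic polynomial det(A - λI) = λ^2 + 4λ - 12 = 0.
Eigenvalues λ = -6, 2.
For λ=-6: (A-λI) row 1 is [24, -48], so an eigenvector is (2, 1).
For λ=2: (A-λI) row 1 is [16, -48], so an eigenvector is (-3, -1).
General solution: c_1e^(-6t)(2,1) + c_2e^(2t)(-3,-1).
Applying p(0)=-4, q(0)=0 gives c_1=4, c_2=4.

p(t) = -12e^(2t) + 8e^(-6t), q(t) = -4e^(2t) + 4e^(-6t)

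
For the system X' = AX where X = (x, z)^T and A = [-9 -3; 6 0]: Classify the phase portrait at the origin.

A = [[-9,-3],[6,0]]; det(A-λI) = λ^2 + 9λ + 18.
λ = -3, -6: both negative.

stable node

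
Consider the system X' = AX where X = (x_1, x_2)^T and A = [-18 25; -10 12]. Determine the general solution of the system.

x_1(t) = 2K_1e^(-3t)sin(5t) + K_1e^(-3t)cos(5t) + K_2e^(-3t)sin(5t) - 2K_2e^(-3t)cos(5t), x_2(t) = K_1e^(-3t)sin(5t) + K_1e^(-3t)cos(5t) + K_2e^(-3t)sin(5t) - K_2e^(-3t)cos(5t)

Coefficient matrix A = [[-18, 25], [-10, 12]].
Characteristic polynomial det(A - λI) = λ^2 + 6λ + 34 = 0.
Eigenvalues λ = -3 ± 5i (complex conjugate pair).
For λ=-3+5i: an eigenvector is (1,1) - i(2,1) = (1 - 2i, 1 - i).
A real fundamental pair from Re and Im of e^((-3+5i)t)v: X_1 = e^(-3t)(cos(5t)·(1,1) + sin(5t)·(2,1)), X_2 = e^(-3t)(sin(5t)·(1,1) - cos(5t)·(2,1)).
General solution: K_1X_1 + K_2X_2.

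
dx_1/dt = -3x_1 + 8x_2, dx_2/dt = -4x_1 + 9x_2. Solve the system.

Coefficient matrix A = [[-3, 8], [-4, 9]].
Characteristic polynomial det(A - λI) = λ^2 - 6λ + 5 = 0.
Eigenvalues λ = 5, 1.
For λ=5: (A-λI) row 1 is [-8, 8], so an eigenvector is (-1, -1).
For λ=1: (A-λI) row 1 is [-4, 8], so an eigenvector is (2, 1).
General solution: c_1e^(5t)(-1,-1) + c_2e^(t)(2,1).

x_1(t) = -c_1e^(5t) + 2c_2e^(t), x_2(t) = -c_1e^(5t) + c_2e^(t)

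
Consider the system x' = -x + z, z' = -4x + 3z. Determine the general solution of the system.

x(t) = c_1e^(t) + c_2te^(t), z(t) = 2c_1e^(t) + 2c_2te^(t) + c_2e^(t)

Coefficient matrix A = [[-1, 1], [-4, 3]].
Characteristic polynomial det(A - λI) = λ^2 - 2λ + 1 = 0.
Single eigenvalue λ = 1 with algebraic multiplicity 2.
Eigenvector v = (1,2); generalized eigenvector w with (A-λI)w=v is (0,1).
General solution: e^(t)[c_1·v + c_2·(t·v + w)].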